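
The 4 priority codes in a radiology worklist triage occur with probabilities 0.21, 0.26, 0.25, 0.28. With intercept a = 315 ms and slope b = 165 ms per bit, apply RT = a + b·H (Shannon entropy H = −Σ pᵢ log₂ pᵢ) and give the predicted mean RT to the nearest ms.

H = 0.21·log₂(1/0.21) + 0.26·log₂(1/0.26) + 0.25·log₂(1/0.25) + 0.28·log₂(1/0.28) = 1.9923 bits.
RT = 315 + 165 × 1.9923 = 643.73 ms.

644 ms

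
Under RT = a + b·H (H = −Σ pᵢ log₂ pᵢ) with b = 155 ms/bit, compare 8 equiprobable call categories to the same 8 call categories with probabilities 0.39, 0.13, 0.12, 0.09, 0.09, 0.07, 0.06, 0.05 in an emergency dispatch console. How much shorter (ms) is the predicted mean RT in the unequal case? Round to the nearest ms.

The RT saving is b·ΔH. Equiprobable H₀ = log₂(8) = 3.0000 bits; with the given probabilities H = 2.6330 bits.
b·(H₀ − H) = 155 × (3.0000 − 2.6330) = 56.88 ms.

57 ms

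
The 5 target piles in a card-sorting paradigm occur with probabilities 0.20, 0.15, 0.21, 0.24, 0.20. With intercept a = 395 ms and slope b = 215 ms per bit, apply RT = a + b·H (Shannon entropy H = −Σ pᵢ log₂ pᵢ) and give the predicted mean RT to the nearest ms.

891 ms

H = 0.20·log₂(1/0.20) + 0.15·log₂(1/0.15) + 0.21·log₂(1/0.21) + 0.24·log₂(1/0.24) + 0.20·log₂(1/0.20) = 2.3063 bits.
RT = 395 + 215 × 2.3063 = 890.85 ms.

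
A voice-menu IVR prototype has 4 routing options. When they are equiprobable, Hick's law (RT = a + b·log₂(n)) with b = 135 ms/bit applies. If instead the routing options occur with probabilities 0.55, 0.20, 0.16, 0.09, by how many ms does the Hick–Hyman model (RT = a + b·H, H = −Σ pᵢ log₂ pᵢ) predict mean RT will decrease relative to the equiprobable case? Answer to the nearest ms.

The RT saving is b·ΔH. Equiprobable H₀ = log₂(4) = 2.0000 bits; with the given probabilities H = 1.6744 bits.
b·(H₀ − H) = 135 × (2.0000 − 1.6744) = 43.95 ms.

44 ms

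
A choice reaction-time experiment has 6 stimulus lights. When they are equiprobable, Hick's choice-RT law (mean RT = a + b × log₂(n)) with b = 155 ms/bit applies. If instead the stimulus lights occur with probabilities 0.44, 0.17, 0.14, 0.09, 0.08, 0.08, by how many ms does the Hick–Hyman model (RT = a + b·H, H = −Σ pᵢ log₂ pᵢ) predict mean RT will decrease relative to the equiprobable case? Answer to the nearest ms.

The RT saving is b·ΔH. Equiprobable H₀ = log₂(6) = 2.5850 bits; with the given probabilities H = 2.2485 bits.
b·(H₀ − H) = 155 × (2.5850 − 2.2485) = 52.15 ms.

52 ms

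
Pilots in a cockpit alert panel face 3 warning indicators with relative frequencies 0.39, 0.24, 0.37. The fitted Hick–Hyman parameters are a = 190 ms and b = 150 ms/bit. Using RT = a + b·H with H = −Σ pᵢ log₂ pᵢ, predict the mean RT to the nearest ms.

423 ms

H = 0.39·log₂(1/0.39) + 0.24·log₂(1/0.24) + 0.37·log₂(1/0.37) = 1.5547 bits.
RT = 190 + 150 × 1.5547 = 423.20 ms.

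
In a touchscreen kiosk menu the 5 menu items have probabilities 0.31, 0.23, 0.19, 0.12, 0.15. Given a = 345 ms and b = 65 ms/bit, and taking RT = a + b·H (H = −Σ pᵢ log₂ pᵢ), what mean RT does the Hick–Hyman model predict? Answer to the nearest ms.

H = 0.31·log₂(1/0.31) + 0.23·log₂(1/0.23) + 0.19·log₂(1/0.19) + 0.12·log₂(1/0.12) + 0.15·log₂(1/0.15) = 2.2443 bits.
RT = 345 + 65 × 2.2443 = 490.88 ms.

491 ms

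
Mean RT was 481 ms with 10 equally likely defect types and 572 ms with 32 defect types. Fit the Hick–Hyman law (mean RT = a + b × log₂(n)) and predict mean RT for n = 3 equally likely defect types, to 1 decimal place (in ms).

386.8 ms

Fit slope and intercept:
  b = (572 − 481) / (log₂ 32 − log₂ 10) = 91 / (5 − 3.3219) = 54.229 ms/bit
  a = 481 − 54.229 × 3.3219 = 300.855 ms
Then RT(3) = 300.855 + 54.229 × log₂ 3 = 300.855 + 54.229 × 1.5850 ≈ 386.806 ms.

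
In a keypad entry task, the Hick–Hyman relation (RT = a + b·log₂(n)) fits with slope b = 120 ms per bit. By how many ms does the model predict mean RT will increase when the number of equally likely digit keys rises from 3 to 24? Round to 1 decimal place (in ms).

360.0 ms

The intercept a cancels: ΔRT = b·(log₂ n₂ − log₂ n₁) = b·log₂(n₂/n₁).
log₂(24) − log₂(3) = log₂(24/3) = log₂(8) = 3.
ΔRT = 120 × 3.0000 = 360.000 ms.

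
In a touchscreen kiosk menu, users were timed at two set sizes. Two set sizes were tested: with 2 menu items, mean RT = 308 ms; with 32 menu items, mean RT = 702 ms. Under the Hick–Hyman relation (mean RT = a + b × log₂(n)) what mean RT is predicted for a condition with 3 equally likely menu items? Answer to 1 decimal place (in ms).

RT is linear in log₂ n, so two points fix the line:
  b = (702 − 308) / (log₂ 32 − log₂ 2) = 394 / (5 − 1) = 98.500 ms/bit
  a = 308 − 98.500 × 1 = 209.500 ms
Then RT(3) = 209.500 + 98.500 × log₂ 3 = 209.500 + 98.500 × 1.5850 ≈ 365.619 ms.

365.6 ms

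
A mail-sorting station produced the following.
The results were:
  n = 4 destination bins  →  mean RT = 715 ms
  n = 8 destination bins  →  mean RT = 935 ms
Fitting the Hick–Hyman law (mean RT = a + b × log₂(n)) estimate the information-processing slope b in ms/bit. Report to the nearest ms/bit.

220 ms/bit

The slope on a log₂ axis is (935 − 715) / (3 − 2) = 220 ms/bit.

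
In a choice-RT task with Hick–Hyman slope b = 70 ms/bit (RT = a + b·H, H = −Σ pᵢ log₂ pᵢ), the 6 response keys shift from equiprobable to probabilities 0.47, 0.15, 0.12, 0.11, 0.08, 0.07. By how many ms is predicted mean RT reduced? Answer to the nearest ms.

27 ms

Equiprobable entropy H₀ = log₂ 6 = 2.5850 bits.
Skewed entropy H = −Σ pᵢ log₂ pᵢ = 2.1999 bits.
ΔRT = b·(H₀ − H) = 70 × 0.3850 = 26.95 ms.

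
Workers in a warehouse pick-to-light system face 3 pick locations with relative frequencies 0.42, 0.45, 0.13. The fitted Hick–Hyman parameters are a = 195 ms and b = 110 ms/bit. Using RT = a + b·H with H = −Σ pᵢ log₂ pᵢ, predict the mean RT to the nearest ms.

Entropy contributions −pᵢ log₂ pᵢ: 0.5256, 0.5184, 0.3826; sum H = 1.4267 bits.
RT = a + bH = 195 + 110·1.4267 = 351.94 ms.

352 ms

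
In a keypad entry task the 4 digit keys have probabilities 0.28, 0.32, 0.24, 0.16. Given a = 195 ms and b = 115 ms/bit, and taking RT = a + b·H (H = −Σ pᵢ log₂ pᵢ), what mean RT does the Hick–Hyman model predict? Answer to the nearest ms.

420 ms

Entropy contributions −pᵢ log₂ pᵢ: 0.5142, 0.5260, 0.4941, 0.4230; sum H = 1.9574 bits.
RT = a + bH = 195 + 115·1.9574 = 420.10 ms.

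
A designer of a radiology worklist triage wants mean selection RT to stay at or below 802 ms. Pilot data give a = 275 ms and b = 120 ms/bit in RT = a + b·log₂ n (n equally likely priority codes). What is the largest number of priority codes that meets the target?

120·log₂ n ≤ 802 − 275 = 527, giving log₂ n ≤ 4.3917 and n ≤ 20.991. The largest whole number is 20.

20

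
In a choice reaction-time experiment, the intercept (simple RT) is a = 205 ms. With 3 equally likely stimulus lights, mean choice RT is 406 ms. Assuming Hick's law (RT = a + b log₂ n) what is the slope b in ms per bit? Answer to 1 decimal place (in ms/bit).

b = (406 − 205) / log₂(3) = 201 / 1.5850 = 126.817 ms/bit.

126.8 ms/bit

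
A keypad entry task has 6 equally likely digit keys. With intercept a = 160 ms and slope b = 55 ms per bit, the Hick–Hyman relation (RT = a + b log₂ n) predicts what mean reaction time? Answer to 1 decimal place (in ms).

302.2 ms

log₂(6) = 2.5850 bits, so RT = 160 + 55 × 2.5850 ≈ 302.173 ms.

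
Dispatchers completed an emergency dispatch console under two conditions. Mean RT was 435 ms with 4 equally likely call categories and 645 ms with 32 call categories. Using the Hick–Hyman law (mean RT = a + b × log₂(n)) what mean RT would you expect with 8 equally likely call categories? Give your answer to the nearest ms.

505 ms

With log₂ n on the abscissa the relation is linear; from the two conditions:
  b = (645 − 435) / (log₂ 32 − log₂ 4) = 210 / (5 − 2) = 70 ms/bit
  a = 435 − 70 × 2 = 295 ms
Then RT(8) = 295 + 70 × log₂ 8 = 295 + 70 × 3 ≈ 505.000 ms.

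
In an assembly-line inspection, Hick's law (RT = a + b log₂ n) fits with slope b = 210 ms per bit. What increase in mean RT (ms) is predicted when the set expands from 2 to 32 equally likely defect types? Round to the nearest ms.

840 ms

Only the slope matters, since a is common to both: ΔRT = b·log₂(n₂/n₁).
log₂(32) − log₂(2) = log₂(32/2) = log₂(16) = 4.
ΔRT = 210 × 4.0000 = 840.000 ms.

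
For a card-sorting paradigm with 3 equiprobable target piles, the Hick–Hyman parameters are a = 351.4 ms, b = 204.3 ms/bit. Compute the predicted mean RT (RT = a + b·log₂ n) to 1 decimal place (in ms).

675.2 ms

log₂(3) = 1.5850 bits, so RT = 351.4 + 204.3 × 1.5850 ≈ 675.208 ms.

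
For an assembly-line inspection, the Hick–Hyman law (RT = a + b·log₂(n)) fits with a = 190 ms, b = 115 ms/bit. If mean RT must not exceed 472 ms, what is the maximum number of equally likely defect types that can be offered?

5

115·log₂ n ≤ 472 − 190 = 282, giving log₂ n ≤ 2.4522 and n ≤ 5.472. The largest whole number is 5.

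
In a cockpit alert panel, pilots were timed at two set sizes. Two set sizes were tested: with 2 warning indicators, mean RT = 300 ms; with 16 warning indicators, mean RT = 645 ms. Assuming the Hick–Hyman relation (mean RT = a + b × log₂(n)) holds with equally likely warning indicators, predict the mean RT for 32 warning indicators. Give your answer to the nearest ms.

760 ms

Solve the two-equation system in a and b:
  b = (645 − 300) / (log₂ 16 − log₂ 2) = 345 / (4 − 1) = 115 ms/bit
  a = 300 − 115 × 1 = 185 ms
Then RT(32) = 185 + 115 × log₂ 32 = 185 + 115 × 5 ≈ 760.000 ms.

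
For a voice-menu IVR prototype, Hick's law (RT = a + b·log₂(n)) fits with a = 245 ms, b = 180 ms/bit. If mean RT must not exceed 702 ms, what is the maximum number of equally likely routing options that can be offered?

5

Set 245 + 180·log₂ n ≤ 702 → log₂ n ≤ (702 − 245)/180 = 2.5389.
So n ≤ 2^2.5389 = 5.811; the largest integer n is 5.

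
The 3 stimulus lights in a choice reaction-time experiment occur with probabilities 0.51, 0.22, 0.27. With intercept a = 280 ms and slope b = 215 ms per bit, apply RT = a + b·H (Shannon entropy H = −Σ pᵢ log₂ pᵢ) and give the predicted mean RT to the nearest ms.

H = 0.51·log₂(1/0.51) + 0.22·log₂(1/0.22) + 0.27·log₂(1/0.27) = 1.4860 bits.
RT = 280 + 215 × 1.4860 = 599.50 ms.

599 ms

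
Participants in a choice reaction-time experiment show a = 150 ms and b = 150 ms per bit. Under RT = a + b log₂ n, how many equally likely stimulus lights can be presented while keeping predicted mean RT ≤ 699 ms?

Information budget: (699 − 150)/150 = 3.6600 bits, so n ≤ 2^3.6600 = 12.641 → at most 12.

12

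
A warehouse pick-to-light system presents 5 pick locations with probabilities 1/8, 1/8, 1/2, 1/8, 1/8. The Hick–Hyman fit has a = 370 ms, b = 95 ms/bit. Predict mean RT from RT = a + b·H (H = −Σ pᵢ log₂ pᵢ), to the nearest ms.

560 ms

Each term −pᵢ log₂ pᵢ: 0.125·3 + 0.125·3 + 0.5·1 + 0.125·3 + 0.125·3; summed, H = 2.000 bits.
Mean RT = a + bH = 370 + 95·2.000 = 560.00 ms.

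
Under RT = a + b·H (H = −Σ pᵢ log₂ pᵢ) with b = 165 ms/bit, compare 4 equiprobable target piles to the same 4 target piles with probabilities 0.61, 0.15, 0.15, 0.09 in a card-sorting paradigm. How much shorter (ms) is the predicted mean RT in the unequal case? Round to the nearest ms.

71 ms

Equiprobable entropy H₀ = log₂ 4 = 2.0000 bits.
Skewed entropy H = −Σ pᵢ log₂ pᵢ = 1.5687 bits.
ΔRT = b·(H₀ − H) = 165 × 0.4313 = 71.16 ms.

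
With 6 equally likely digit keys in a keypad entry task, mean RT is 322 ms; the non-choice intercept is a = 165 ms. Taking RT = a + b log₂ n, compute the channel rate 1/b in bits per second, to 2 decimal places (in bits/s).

Choice component = 322 − 165 = 157 ms over log₂(6) = 2.5850 bits.
b = 157 / 2.5850 = 60.736 ms/bit, so 1/b = 16.465 bits/s.

16.46 bits/s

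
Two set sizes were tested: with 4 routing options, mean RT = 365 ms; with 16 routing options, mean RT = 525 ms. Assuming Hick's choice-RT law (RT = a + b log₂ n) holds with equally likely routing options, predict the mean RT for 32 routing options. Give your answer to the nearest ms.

605 ms

RT is linear in log₂ n, so two points fix the line:
  b = (525 − 365) / (log₂ 16 − log₂ 4) = 160 / (4 − 2) = 80 ms/bit
  a = 365 − 80 × 2 = 205 ms
Then RT(32) = 205 + 80 × log₂ 32 = 205 + 80 × 5 ≈ 605.000 ms.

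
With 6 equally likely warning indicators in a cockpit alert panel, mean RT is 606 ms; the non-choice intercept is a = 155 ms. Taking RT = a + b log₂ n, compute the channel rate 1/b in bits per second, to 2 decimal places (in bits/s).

b = (606 − 155)/log₂ 6 = 451/2.5850 = 174.471 ms per bit = 0.17447 s/bit; the reciprocal is 5.732 bits/s.

5.73 bits/s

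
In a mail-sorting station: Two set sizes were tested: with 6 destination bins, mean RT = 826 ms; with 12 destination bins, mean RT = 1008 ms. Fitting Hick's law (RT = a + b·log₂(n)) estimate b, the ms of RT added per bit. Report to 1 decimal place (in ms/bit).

Slope: b = (1008 − 826) / (log₂ 12 − log₂ 6) = 182/1.0000 = 182.000 ms/bit.

182.0 ms/bit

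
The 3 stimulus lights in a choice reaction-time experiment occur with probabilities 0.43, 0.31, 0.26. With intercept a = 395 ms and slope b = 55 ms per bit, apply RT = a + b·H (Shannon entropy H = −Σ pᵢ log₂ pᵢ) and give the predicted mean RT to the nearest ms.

480 ms

Entropy contributions −pᵢ log₂ pᵢ: 0.5236, 0.5238, 0.5053; sum H = 1.5526 bits.
RT = a + bH = 395 + 55·1.5526 = 480.40 ms.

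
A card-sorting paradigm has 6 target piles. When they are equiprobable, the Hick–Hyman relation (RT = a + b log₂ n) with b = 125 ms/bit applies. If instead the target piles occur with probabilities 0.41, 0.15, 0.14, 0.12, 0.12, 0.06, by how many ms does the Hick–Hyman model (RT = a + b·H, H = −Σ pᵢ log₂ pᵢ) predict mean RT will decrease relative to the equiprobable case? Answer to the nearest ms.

34 ms

Equiprobable entropy H₀ = log₂ 6 = 2.5850 bits.
Skewed entropy H = −Σ pᵢ log₂ pᵢ = 2.3127 bits.
ΔRT = b·(H₀ − H) = 125 × 0.2723 = 34.03 ms.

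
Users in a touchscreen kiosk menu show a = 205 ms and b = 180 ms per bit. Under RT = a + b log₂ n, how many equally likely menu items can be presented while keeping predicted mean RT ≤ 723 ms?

7

Set 205 + 180·log₂ n ≤ 723 → log₂ n ≤ (723 − 205)/180 = 2.8778.
So n ≤ 2^2.8778 = 7.350; the largest integer n is 7.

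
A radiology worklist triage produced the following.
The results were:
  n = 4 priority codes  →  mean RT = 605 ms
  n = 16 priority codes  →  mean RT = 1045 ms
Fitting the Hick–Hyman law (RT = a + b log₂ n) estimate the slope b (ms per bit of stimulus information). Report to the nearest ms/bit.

220 ms/bit

Slope: b = (1045 − 605) / (log₂ 16 − log₂ 4) = 440/2.0000 = 220 ms/bit.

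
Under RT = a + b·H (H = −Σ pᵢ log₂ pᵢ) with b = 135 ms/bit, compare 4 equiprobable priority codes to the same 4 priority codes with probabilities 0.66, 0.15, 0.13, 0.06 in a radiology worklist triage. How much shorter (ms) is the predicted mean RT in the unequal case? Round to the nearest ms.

77 ms

Equiprobable entropy H₀ = log₂ 4 = 2.0000 bits.
Skewed entropy H = −Σ pᵢ log₂ pᵢ = 1.4324 bits.
ΔRT = b·(H₀ − H) = 135 × 0.5676 = 76.63 ms.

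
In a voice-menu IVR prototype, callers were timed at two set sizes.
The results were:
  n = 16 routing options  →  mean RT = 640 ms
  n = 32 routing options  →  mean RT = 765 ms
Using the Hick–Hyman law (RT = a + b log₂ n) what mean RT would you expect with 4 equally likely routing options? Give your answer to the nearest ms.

Fit slope and intercept:
  b = (765 − 640) / (log₂ 32 − log₂ 16) = 125 / (5 − 4) = 125 ms/bit
  a = 640 − 125 × 4 = 140 ms
Then RT(4) = 140 + 125 × log₂ 4 = 140 + 125 × 2 ≈ 390.000 ms.

390 ms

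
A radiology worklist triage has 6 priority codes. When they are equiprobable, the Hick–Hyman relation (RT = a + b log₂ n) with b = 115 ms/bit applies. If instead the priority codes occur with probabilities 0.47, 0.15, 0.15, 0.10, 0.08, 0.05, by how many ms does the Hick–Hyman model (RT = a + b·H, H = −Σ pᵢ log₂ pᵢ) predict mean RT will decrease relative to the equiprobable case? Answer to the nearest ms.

Equiprobable entropy H₀ = log₂ 6 = 2.5850 bits.
Skewed entropy H = −Σ pᵢ log₂ pᵢ = 2.1728 bits.
ΔRT = b·(H₀ − H) = 115 × 0.4121 = 47.39 ms.

47 ms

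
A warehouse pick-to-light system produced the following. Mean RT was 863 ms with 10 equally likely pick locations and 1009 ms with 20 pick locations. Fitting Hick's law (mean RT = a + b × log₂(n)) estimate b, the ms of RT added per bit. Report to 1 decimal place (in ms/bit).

Slope: b = (1009 − 863) / (log₂ 20 − log₂ 10) = 146/1.0000 = 146.000 ms/bit.

146.0 ms/bit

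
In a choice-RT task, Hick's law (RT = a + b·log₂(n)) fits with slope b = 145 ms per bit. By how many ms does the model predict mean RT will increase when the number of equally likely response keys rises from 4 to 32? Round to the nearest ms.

435 ms

The intercept a cancels: ΔRT = b·(log₂ n₂ − log₂ n₁) = b·log₂(n₂/n₁).
log₂(32) − log₂(4) = log₂(32/4) = log₂(8) = 3.
ΔRT = 145 × 3.0000 = 435.000 ms.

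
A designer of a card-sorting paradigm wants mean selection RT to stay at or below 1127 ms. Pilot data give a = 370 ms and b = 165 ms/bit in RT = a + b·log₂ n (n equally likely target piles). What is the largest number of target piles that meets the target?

165·log₂ n ≤ 1127 − 370 = 757, giving log₂ n ≤ 4.5879 and n ≤ 24.049. The largest whole number is 24.

24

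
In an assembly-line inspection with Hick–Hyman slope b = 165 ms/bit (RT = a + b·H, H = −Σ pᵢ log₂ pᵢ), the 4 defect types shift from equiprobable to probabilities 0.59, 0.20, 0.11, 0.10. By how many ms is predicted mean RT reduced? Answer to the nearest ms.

67 ms

Equiprobable entropy H₀ = log₂ 4 = 2.0000 bits.
Skewed entropy H = −Σ pᵢ log₂ pᵢ = 1.5960 bits.
ΔRT = b·(H₀ − H) = 165 × 0.4040 = 66.66 ms.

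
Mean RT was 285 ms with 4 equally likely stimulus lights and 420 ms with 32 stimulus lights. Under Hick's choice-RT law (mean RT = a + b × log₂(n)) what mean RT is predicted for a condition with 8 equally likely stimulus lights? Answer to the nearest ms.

330 ms

Fit slope and intercept:
  b = (420 − 285) / (log₂ 32 − log₂ 4) = 135 / (5 − 2) = 45 ms/bit
  a = 285 − 45 × 2 = 195 ms
Then RT(8) = 195 + 45 × log₂ 8 = 195 + 45 × 3 ≈ 330.000 ms.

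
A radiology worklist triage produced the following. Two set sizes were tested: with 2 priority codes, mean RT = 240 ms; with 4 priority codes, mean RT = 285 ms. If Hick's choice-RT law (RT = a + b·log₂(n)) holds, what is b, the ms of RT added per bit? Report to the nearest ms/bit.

45 ms/bit

Slope: b = (285 − 240) / (log₂ 4 − log₂ 2) = 45/1.0000 = 45 ms/bit.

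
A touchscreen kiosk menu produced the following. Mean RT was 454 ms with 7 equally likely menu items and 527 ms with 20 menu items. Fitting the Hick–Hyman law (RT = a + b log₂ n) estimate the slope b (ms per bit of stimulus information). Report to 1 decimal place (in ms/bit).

Slope: b = (527 − 454) / (log₂ 20 − log₂ 7) = 73/1.5146 = 48.198 ms/bit.

48.2 ms/bit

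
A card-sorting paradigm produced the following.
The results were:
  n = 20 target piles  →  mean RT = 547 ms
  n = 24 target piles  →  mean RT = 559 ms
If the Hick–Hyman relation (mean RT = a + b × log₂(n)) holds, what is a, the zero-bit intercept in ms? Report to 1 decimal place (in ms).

b = (RT₂ − RT₁)/(log₂ n₂ − log₂ n₁) = (559 − 547)/(4.5850 − 4.3219) = 45.621 ms/bit.
a = RT₁ − b·log₂ n₁ = 547 − 45.621 × 4.3219 = 349.828 ms.

349.8 ms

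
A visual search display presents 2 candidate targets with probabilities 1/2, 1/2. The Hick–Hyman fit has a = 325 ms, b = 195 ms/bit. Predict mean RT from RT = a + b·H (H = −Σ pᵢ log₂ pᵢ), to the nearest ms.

H = −Σ pᵢ log₂ pᵢ = 0.5·1 + 0.5·1 = 1.000 bits.
RT = 325 + 195 × 1.000 = 520.00 ms.

520 ms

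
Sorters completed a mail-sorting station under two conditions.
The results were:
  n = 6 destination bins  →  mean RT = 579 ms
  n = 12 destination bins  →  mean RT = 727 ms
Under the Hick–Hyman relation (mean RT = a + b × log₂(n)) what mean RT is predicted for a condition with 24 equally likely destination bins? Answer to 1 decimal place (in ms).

875.0 ms

RT is linear in log₂ n, so two points fix the line:
  b = (727 − 579) / (log₂ 12 − log₂ 6) = 148 / (3.5850 − 2.5850) = 148.000 ms/bit
  a = 579 − 148.000 × 2.5850 = 196.426 ms
Then RT(24) = 196.426 + 148.000 × log₂ 24 = 196.426 + 148.000 × 4.5850 ≈ 875.000 ms.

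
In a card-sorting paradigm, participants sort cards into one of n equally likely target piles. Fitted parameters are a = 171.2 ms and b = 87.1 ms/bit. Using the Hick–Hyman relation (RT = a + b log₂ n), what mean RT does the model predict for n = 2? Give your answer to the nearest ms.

258 ms

log₂(2) = 1 bits, so RT = 171.2 + 87.1 × 1 ≈ 258.300 ms.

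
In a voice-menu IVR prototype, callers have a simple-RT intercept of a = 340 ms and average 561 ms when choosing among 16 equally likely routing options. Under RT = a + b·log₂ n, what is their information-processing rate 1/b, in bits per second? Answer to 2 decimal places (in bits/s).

Choice component = 561 − 340 = 221 ms over log₂(16) = 4 bits.
b = 221 / 4 = 55.250 ms/bit, so 1/b = 18.100 bits/s.

18.10 bits/s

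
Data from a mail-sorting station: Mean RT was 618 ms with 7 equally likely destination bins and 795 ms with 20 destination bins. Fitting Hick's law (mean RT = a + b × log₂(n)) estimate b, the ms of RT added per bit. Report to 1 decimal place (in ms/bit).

Slope: b = (795 − 618) / (log₂ 20 − log₂ 7) = 177/1.5146 = 116.865 ms/bit.

116.9 ms/bit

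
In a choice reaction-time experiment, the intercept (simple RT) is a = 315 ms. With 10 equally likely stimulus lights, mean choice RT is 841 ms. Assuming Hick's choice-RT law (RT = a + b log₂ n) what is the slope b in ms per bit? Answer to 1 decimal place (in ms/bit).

log₂(10) = 3.3219 bits.
b = (RT − a)/log₂ n = (841 − 315) / 3.3219 = 158.342 ms/bit.

158.3 ms/bit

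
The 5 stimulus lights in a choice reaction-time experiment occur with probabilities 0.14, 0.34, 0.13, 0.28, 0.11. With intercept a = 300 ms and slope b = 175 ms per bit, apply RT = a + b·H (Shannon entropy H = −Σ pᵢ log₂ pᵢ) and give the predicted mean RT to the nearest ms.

Entropy contributions −pᵢ log₂ pᵢ: 0.3971, 0.5292, 0.3826, 0.5142, 0.3503; sum H = 2.1734 bits.
RT = a + bH = 300 + 175·2.1734 = 680.35 ms.

680 ms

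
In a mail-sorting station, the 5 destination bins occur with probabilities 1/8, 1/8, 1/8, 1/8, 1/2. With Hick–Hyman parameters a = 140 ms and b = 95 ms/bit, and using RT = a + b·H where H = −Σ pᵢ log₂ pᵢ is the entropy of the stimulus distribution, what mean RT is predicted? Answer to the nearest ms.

H = −Σ pᵢ log₂ pᵢ = 0.125·3 + 0.125·3 + 0.125·3 + 0.125·3 + 0.5·1 = 2.000 bits.
RT = 140 + 95 × 2.000 = 330.00 ms.

330 ms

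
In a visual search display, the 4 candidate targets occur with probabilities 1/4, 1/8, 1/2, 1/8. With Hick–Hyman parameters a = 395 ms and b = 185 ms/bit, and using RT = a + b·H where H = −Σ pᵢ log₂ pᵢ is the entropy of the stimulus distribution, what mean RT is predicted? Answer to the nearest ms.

H = −Σ pᵢ log₂ pᵢ = 0.25·2 + 0.125·3 + 0.5·1 + 0.125·3 = 1.750 bits.
RT = 395 + 185 × 1.750 = 718.75 ms.

719 ms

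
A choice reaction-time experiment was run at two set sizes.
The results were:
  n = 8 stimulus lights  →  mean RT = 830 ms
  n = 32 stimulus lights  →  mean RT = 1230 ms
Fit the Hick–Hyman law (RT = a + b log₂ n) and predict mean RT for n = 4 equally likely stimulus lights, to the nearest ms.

630 ms

With log₂ n on the abscissa the relation is linear; from the two conditions:
  b = (1230 − 830) / (log₂ 32 − log₂ 8) = 400 / (5 − 3) = 200 ms/bit
  a = 830 − 200 × 3 = 230 ms
Then RT(4) = 230 + 200 × log₂ 4 = 230 + 200 × 2 ≈ 630.000 ms.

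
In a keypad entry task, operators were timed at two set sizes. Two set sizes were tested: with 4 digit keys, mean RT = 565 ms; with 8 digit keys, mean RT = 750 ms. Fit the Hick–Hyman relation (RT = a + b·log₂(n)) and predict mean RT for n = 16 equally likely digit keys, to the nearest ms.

Solve the two-equation system in a and b:
  b = (750 − 565) / (log₂ 8 − log₂ 4) = 185 / (3 − 2) = 185 ms/bit
  a = 565 − 185 × 2 = 195 ms
Then RT(16) = 195 + 185 × log₂ 16 = 195 + 185 × 4 ≈ 935.000 ms.

935 ms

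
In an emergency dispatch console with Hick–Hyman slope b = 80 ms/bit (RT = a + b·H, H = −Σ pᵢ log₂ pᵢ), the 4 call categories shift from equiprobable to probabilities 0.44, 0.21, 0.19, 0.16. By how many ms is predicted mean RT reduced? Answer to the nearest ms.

10 ms

The RT saving is b·ΔH. Equiprobable H₀ = log₂(4) = 2.0000 bits; with the given probabilities H = 1.8722 bits.
b·(H₀ − H) = 80 × (2.0000 − 1.8722) = 10.22 ms.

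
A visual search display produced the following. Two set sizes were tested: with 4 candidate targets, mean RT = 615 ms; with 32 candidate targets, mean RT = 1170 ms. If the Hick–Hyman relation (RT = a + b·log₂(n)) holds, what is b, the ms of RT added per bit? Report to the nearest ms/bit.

185 ms/bit

Slope: b = (1170 − 615) / (log₂ 32 − log₂ 4) = 555/3.0000 = 185 ms/bit.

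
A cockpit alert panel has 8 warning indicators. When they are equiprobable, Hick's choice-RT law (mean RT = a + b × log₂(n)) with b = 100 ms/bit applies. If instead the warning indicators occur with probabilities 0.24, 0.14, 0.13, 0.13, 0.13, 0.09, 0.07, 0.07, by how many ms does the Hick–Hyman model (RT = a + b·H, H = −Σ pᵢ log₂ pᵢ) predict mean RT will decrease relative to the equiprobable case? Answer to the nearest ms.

11 ms

Equiprobable entropy H₀ = log₂ 8 = 3.0000 bits.
Skewed entropy H = −Σ pᵢ log₂ pᵢ = 2.8889 bits.
ΔRT = b·(H₀ − H) = 100 × 0.1111 = 11.11 ms.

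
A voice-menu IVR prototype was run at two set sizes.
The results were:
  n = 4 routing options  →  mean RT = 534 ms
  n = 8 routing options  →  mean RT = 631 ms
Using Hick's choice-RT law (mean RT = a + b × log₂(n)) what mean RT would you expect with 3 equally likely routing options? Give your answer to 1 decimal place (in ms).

493.7 ms

RT is linear in log₂ n, so two points fix the line:
  b = (631 − 534) / (log₂ 8 − log₂ 4) = 97 / (3 − 2) = 97.000 ms/bit
  a = 534 − 97.000 × 2 = 340.000 ms
Then RT(3) = 340.000 + 97.000 × log₂ 3 = 340.000 + 97.000 × 1.5850 ≈ 493.741 ms.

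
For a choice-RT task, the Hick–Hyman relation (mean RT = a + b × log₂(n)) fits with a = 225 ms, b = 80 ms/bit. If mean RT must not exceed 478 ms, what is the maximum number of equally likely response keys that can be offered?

Set 225 + 80·log₂ n ≤ 478 → log₂ n ≤ (478 − 225)/80 = 3.1625.
So n ≤ 2^3.1625 = 8.954; the largest integer n is 8.

8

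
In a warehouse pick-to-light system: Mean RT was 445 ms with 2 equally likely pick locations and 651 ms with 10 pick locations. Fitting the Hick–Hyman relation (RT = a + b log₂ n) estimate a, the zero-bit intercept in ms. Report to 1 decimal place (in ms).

356.3 ms

The slope on a log₂ axis is (651 − 445) / (3.3219 − 1) = 88.719 ms/bit.
a = RT₁ − b·log₂ n₁ = 445 − 88.719 × 1 = 356.281 ms.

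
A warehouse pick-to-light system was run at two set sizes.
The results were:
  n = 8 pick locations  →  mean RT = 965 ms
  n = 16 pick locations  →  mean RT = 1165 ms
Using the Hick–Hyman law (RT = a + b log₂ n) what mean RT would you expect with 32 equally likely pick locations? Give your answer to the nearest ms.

Fit slope and intercept:
  b = (1165 − 965) / (log₂ 16 − log₂ 8) = 200 / (4 − 3) = 200 ms/bit
  a = 965 − 200 × 3 = 365 ms
Then RT(32) = 365 + 200 × log₂ 32 = 365 + 200 × 5 ≈ 1365.000 ms.

1365 ms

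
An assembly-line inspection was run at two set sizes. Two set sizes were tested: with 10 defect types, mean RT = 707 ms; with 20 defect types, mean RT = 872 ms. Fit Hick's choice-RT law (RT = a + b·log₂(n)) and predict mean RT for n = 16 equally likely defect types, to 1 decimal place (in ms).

818.9 ms

RT is linear in log₂ n, so two points fix the line:
  b = (872 − 707) / (log₂ 20 − log₂ 10) = 165 / (4.3219 − 3.3219) = 165.000 ms/bit
  a = 707 − 165.000 × 3.3219 = 158.882 ms
Then RT(16) = 158.882 + 165.000 × log₂ 16 = 158.882 + 165.000 × 4 ≈ 818.882 ms.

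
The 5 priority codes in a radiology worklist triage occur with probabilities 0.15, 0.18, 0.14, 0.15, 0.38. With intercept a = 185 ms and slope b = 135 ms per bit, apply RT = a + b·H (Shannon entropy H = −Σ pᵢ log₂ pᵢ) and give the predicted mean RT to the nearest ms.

H = 0.15·log₂(1/0.15) + 0.18·log₂(1/0.18) + 0.14·log₂(1/0.14) + 0.15·log₂(1/0.15) + 0.38·log₂(1/0.38) = 2.1940 bits.
RT = 185 + 135 × 2.1940 = 481.18 ms.

481 ms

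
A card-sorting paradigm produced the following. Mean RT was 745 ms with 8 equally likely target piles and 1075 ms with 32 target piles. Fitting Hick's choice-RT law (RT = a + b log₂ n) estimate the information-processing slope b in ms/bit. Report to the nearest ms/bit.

b = (RT₂ − RT₁)/(log₂ n₂ − log₂ n₁) = (1075 − 745)/(5 − 3) = 165 ms/bit.

165 ms/bit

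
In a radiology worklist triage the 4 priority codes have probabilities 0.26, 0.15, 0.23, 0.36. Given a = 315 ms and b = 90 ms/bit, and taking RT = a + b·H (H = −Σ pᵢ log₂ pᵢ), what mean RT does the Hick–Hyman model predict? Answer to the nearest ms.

Entropy contributions −pᵢ log₂ pᵢ: 0.5053, 0.4105, 0.4877, 0.5306; sum H = 1.9341 bits.
RT = a + bH = 315 + 90·1.9341 = 489.07 ms.

489 ms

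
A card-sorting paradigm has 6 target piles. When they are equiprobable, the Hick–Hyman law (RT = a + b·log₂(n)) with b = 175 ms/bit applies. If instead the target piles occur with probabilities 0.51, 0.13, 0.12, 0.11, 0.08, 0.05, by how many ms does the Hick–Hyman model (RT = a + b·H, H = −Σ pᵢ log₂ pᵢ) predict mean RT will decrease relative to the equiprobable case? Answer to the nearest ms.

The RT saving is b·ΔH. Equiprobable H₀ = log₂(6) = 2.5850 bits; with the given probabilities H = 2.1030 bits.
b·(H₀ − H) = 175 × (2.5850 − 2.1030) = 84.34 ms.

84 ms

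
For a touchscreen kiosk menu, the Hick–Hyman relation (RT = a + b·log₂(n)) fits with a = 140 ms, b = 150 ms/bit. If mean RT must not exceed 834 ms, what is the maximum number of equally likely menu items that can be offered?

24

Information budget: (834 − 140)/150 = 4.6267 bits, so n ≤ 2^4.6267 = 24.704 → at most 24.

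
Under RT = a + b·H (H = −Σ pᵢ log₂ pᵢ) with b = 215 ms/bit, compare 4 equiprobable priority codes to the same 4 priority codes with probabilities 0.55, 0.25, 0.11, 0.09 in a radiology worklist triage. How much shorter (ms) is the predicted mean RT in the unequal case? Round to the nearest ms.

78 ms

Equiprobable entropy H₀ = log₂ 4 = 2.0000 bits.
Skewed entropy H = −Σ pᵢ log₂ pᵢ = 1.6373 bits.
ΔRT = b·(H₀ − H) = 215 × 0.3627 = 77.98 ms.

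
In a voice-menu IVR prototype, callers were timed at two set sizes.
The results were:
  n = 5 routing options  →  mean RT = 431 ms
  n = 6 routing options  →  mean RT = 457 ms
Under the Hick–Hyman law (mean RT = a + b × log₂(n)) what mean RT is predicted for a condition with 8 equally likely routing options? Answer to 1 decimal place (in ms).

498.0 ms

Fit slope and intercept:
  b = (457 − 431) / (log₂ 6 − log₂ 5) = 26 / (2.5850 − 2.3219) = 98.846 ms/bit
  a = 431 − 98.846 × 2.3219 = 201.486 ms
Then RT(8) = 201.486 + 98.846 × log₂ 8 = 201.486 + 98.846 × 3 ≈ 498.025 ms.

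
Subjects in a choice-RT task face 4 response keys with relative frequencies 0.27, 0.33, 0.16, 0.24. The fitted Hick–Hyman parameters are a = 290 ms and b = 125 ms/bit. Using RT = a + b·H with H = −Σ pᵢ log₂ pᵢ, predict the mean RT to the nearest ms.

534 ms

H = 0.27·log₂(1/0.27) + 0.33·log₂(1/0.33) + 0.16·log₂(1/0.16) + 0.24·log₂(1/0.24) = 1.9550 bits.
RT = 290 + 125 × 1.9550 = 534.37 ms.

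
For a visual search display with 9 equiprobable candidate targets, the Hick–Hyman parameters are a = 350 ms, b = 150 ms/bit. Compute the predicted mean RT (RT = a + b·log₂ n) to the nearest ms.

825 ms

log₂(9) = 3.1699 bits, so RT = 350 + 150 × 3.1699 ≈ 825.489 ms.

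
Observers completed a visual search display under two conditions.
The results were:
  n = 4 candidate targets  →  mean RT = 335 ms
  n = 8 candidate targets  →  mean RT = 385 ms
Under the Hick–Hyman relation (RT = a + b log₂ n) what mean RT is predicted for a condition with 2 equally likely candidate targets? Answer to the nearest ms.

285 ms

Fit slope and intercept:
  b = (385 − 335) / (log₂ 8 − log₂ 4) = 50 / (3 − 2) = 50 ms/bit
  a = 335 − 50 × 2 = 235 ms
Then RT(2) = 235 + 50 × log₂ 2 = 235 + 50 × 1 ≈ 285.000 ms.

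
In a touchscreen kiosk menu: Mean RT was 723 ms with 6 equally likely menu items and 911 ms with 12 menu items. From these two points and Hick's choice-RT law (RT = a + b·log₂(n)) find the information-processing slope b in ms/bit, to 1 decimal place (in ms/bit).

188.0 ms/bit

b = (RT₂ − RT₁)/(log₂ n₂ − log₂ n₁) = (911 − 723)/(3.5850 − 2.5850) = 188.000 ms/bit.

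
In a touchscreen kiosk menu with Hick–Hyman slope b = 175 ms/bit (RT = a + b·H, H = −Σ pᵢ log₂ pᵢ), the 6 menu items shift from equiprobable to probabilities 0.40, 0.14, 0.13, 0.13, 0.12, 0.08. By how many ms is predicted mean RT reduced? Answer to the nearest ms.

The RT saving is b·ΔH. Equiprobable H₀ = log₂(6) = 2.5850 bits; with the given probabilities H = 2.3497 bits.
b·(H₀ − H) = 175 × (2.5850 − 2.3497) = 41.16 ms.

41 ms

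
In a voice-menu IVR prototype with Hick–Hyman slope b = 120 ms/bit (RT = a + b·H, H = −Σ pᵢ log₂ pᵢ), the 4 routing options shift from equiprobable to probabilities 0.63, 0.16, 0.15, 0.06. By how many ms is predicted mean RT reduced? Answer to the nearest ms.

60 ms

Equiprobable entropy H₀ = log₂ 4 = 2.0000 bits.
Skewed entropy H = −Σ pᵢ log₂ pᵢ = 1.4970 bits.
ΔRT = b·(H₀ − H) = 120 × 0.5030 = 60.36 ms.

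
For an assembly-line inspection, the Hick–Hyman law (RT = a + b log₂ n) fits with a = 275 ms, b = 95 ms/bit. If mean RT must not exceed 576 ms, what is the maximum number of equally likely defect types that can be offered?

8

95·log₂ n ≤ 576 − 275 = 301, giving log₂ n ≤ 3.1684 and n ≤ 8.991. The largest whole number is 8.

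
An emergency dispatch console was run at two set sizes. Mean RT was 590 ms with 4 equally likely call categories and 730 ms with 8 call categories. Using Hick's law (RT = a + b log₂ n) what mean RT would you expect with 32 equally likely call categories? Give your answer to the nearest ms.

Solve the two-equation system in a and b:
  b = (730 − 590) / (log₂ 8 − log₂ 4) = 140 / (3 − 2) = 140 ms/bit
  a = 590 − 140 × 2 = 310 ms
Then RT(32) = 310 + 140 × log₂ 32 = 310 + 140 × 5 ≈ 1010.000 ms.

1010 ms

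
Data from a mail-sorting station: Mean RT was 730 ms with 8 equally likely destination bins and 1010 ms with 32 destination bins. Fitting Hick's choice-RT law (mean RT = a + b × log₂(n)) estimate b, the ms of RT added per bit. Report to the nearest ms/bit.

The slope on a log₂ axis is (1010 − 730) / (5 − 3) = 140 ms/bit.

140 ms/bit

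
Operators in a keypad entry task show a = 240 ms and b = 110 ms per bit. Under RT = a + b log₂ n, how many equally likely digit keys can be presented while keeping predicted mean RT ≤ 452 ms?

Set 240 + 110·log₂ n ≤ 452 → log₂ n ≤ (452 − 240)/110 = 1.9273.
So n ≤ 2^1.9273 = 3.803; the largest integer n is 3.

3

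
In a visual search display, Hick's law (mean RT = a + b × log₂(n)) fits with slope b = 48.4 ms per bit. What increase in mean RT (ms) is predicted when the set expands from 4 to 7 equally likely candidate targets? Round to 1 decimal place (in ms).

39.1 ms

ΔRT = (a + b log₂ n₂) − (a + b log₂ n₁) = b·(log₂ n₂ − log₂ n₁).
log₂(7) − log₂(4) = 2.8074 − 2 = 0.8074.
ΔRT = 48.4 × 0.8074 = 39.076 ms.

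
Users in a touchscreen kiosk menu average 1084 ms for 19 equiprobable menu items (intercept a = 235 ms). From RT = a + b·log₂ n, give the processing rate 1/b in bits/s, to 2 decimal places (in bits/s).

Choice component = 1084 − 235 = 849 ms over log₂(19) = 4.2479 bits.
b = 849 / 4.2479 = 199.862 ms/bit, so 1/b = 5.003 bits/s.

5.00 bits/s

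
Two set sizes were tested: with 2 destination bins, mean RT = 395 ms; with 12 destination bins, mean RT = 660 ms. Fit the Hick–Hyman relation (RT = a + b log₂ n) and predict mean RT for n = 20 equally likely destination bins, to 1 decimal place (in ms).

RT is linear in log₂ n, so two points fix the line:
  b = (660 − 395) / (log₂ 12 − log₂ 2) = 265 / (3.5850 − 1) = 102.516 ms/bit
  a = 395 − 102.516 × 1 = 292.484 ms
Then RT(20) = 292.484 + 102.516 × log₂ 20 = 292.484 + 102.516 × 4.3219 ≈ 735.551 ms.

735.6 ms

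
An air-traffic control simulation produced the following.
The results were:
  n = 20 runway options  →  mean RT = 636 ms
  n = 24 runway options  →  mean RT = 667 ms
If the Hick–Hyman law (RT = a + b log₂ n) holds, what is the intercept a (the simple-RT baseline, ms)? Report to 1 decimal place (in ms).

Slope: b = (667 − 636) / (log₂ 24 − log₂ 20) = 31/0.2630 = 117.855 ms/bit.
Intercept: a = 636 − 117.855·log₂(20) = 126.638 ms.

126.6 ms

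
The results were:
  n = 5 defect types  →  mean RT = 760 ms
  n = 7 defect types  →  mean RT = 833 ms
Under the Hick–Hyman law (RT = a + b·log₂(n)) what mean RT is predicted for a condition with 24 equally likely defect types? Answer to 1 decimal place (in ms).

1100.3 ms

Solve the two-equation system in a and b:
  b = (833 − 760) / (log₂ 7 − log₂ 5) = 73 / (2.8074 − 2.3219) = 150.383 ms/bit
  a = 760 − 150.383 × 2.3219 = 410.821 ms
Then RT(24) = 410.821 + 150.383 × log₂ 24 = 410.821 + 150.383 × 4.5850 ≈ 1100.322 ms.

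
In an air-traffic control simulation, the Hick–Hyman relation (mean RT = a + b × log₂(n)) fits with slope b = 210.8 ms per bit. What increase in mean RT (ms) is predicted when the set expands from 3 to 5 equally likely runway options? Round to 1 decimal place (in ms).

155.4 ms

The intercept a cancels: ΔRT = b·(log₂ n₂ − log₂ n₁) = b·log₂(n₂/n₁).
log₂(5) − log₂(3) = 2.3219 − 1.5850 = 0.7370.
ΔRT = 210.8 × 0.7370 = 155.352 ms.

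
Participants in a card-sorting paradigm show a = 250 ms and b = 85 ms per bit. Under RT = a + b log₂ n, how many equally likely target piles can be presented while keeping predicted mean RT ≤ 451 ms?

5

Set 250 + 85·log₂ n ≤ 451 → log₂ n ≤ (451 − 250)/85 = 2.3647.
So n ≤ 2^2.3647 = 5.150; the largest integer n is 5.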